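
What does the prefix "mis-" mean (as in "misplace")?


Prefix: mis-
As in: misplace -> mis- + place
Meaning = wrongly


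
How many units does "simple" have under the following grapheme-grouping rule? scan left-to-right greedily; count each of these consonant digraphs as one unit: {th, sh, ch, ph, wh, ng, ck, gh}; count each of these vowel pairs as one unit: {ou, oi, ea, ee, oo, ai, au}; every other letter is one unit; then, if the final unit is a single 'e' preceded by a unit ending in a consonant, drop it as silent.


Word: "simple" (6 letters)
Left-to-right scan:
  1. 's' (letter)
  2. 'i' (letter)
  3. 'm' (letter)
  4. 'p' (letter)
  5. 'l' (letter)
  6. 'e' (letter)
Units from scan: 6
Final unit is 'e' after a consonant -> drop as silent (-1)
Sound units = 5 units


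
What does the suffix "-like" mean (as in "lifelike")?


Suffix: -like
Example: lifelike = life + -like
Meaning = resembling


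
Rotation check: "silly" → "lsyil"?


Word: "silly", Candidate: "lsyil"
Method: check if candidate is substring of word+word
"sillysilly" contains "lsyil"? No
Is rotation = No


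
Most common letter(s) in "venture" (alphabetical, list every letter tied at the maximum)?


Word: "venture"
Letter counts:
  'e': 2
  'n': 1
  'r': 1
  't': 1
  'u': 1
  'v': 1
Maximum count = 2
Most frequent = 'e' (2 times each)


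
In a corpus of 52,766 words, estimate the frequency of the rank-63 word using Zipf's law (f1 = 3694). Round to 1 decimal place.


Zipf's law: f(r) = f(1) / r
f(1) = 3694
f(63) = 3694 / 63
= 58.6 occurrences


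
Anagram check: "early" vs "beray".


Word 1: "early" → sorted: aelry
Word 2: "beray" → sorted: abery
Same letters? aelry != abery
Anagram = No


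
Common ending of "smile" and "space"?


Word 1: "smile"
Word 2: "space"
Comparing from end:
  Pos -1: 'e' == 'e'
  Pos -2: 'l' != 'c' (stop)
LCS = "e" (length 1)


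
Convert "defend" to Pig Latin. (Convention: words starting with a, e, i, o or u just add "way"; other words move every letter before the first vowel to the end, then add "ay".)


Word: "defend"
Starts with consonant(s) → move to end, add 'ay'
Consonant cluster: "d"
Pig Latin = "efendday"


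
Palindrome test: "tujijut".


Word: "tujijut"
Reversed: "tujijut"
Forward == Backward? tujijut == tujijut
Palindrome = Yes


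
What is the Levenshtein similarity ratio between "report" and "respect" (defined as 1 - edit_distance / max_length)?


Word 1: "report" (length 6)
Word 2: "respect" (length 7)
One optimal edit sequence:
  1. keep 'r'
  2. keep 'e'
  3. insert 's'  (+1)
  4. keep 'p'
  5. substitute 'o' -> 'e'  (+1)
  6. substitute 'r' -> 'c'  (+1)
  7. keep 't'
Edit distance = 3
Max length = max(6, 7) = 7
Similarity = 1 - 3/7
= 0.5714


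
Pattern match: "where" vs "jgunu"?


Pattern of "where": [0, 1, 2, 3, 2]
Pattern of "jgunu": [0, 1, 2, 3, 2]
Patterns match
Same pattern = Yes


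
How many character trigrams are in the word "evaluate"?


Word: "evaluate" (length 8)
Number of 3-grams = length - 3 + 1 = 8 - 3 + 1
= 6


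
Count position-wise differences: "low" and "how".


Comparing character by character (same length = 3):
  Pos 0: 'l' vs 'h' !=
  Pos 1: 'o' vs 'o' =
  Pos 2: 'w' vs 'w' =
Hamming distance = 1


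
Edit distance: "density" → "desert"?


Word 1: "density" (length 7)
Word 2: "desert" (length 6)
One optimal edit sequence (insert/delete/substitute each cost 1):
  1. keep 'd'
  2. keep 'e'
  3. delete 'n'  (+1)
  4. keep 's'
  5. substitute 'i' -> 'e'  (+1)
  6. substitute 't' -> 'r'  (+1)
  7. substitute 'y' -> 't'  (+1)
Total edit operations: 4
Edit distance = 4


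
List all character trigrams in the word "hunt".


Word: "hunt" (length 4)
Number of trigrams = 4 - 3 + 1 = 2
  Position 0: "hun"
  Position 1: "unt"
Trigrams = "hun", "unt"


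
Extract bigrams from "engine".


Word: "engine" (length 6)
Number of bigrams = 6 - 2 + 1 = 5
  Position 0: "en"
  Position 1: "ng"
  Position 2: "gi"
  Position 3: "in"
  Position 4: "ne"
Bigrams = "en", "ng", "gi", "in", "ne"


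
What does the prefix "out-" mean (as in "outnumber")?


Prefix: out-
Example: outnumber (out- + number)
Meaning = surpass


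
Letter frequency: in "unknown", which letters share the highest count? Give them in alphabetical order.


Word: "unknown"
Letter counts:
  'k': 1
  'n': 3
  'o': 1
  'u': 1
  'w': 1
Maximum count = 3
Most frequent = 'n' (3 times each)


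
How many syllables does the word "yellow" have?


Word: "yellow"
Syllable breakdown: yel / low
Counting: 2 parts
= 2 syllables


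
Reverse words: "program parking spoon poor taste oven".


Original: "program parking spoon poor taste oven"
Words (1..n): program | parking | spoon | poor | taste | oven
Reversed (n..1): oven | taste | poor | spoon | parking | program
Result = "oven taste poor spoon parking program"


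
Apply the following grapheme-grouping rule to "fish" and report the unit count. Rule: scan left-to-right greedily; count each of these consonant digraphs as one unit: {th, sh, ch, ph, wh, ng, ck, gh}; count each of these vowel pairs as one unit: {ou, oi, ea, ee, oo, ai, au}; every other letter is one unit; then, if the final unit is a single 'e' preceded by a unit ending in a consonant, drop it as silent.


Word: "fish" (4 letters)
Left-to-right scan:
  [1] 'f' (letter)
  [2] 'i' (letter)
  [3] 'sh' (digraph)
Units from scan: 3
Sound units = 3 units


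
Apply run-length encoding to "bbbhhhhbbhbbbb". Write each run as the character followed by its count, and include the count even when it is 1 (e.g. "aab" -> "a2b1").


String: "bbbhhhhbbhbbbb"
Scanning for consecutive runs:
  'b' x 3
  'h' x 4
  'b' x 2
  'h' x 1
  'b' x 4
RLE = "b3h4b2h1b4"


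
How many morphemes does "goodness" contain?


Word: "goodness"
Morphemes: good + -ness
Each morpheme carries meaning
= 2 morphemes


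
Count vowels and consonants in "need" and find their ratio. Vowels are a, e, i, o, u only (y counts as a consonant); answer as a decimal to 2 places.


Word: "need"
Vowels (a,e,i,o,u): 2
Consonants: 2
Ratio = 2/2
= 1.00


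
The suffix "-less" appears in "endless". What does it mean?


Suffix: -less
Example: endless = end + -less
Meaning = without


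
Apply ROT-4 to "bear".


Word: "bear"
Shift: 4
Each letter → (letter + shift) mod 26:
  'b' (1) + 4 = 5 → 'f'
  'e' (4) + 4 = 8 → 'i'
  'a' (0) + 4 = 4 → 'e'
  'r' (17) + 4 = 21 → 'v'
Result = "fiev"


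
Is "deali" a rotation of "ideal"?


Word: "ideal", Candidate: "deali"
Method: check if candidate is substring of word+word
"idealideal" contains "deali"? Yes
Is rotation = Yes


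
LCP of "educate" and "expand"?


Word 1: "educate"
Word 2: "expand"
Comparing from start:
  Pos 0: 'e' == 'e'
  Pos 1: 'd' != 'x' (stop)
LCP = "e" (length 1)


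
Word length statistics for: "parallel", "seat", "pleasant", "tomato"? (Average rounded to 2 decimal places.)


Lengths: "parallel"=8, "seat"=4, "pleasant"=8, "tomato"=6
Sum = 26, Count = 4
Average = 26/4 = 6.50
= avg=6.50, min=4, max=8


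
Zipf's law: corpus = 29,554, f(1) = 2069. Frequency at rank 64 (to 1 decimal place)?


Zipf's law: f(r) = f(1) / r
f(1) = 2069
f(64) = 2069 / 64
= 32.3 occurrences


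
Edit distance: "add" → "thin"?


Word 1: "add" (length 3)
Word 2: "thin" (length 4)
One optimal edit sequence (insert/delete/substitute each cost 1):
  1. insert 't'  (+1)
  2. substitute 'a' -> 'h'  (+1)
  3. substitute 'd' -> 'i'  (+1)
  4. substitute 'd' -> 'n'  (+1)
Total edit operations: 4
Edit distance = 4


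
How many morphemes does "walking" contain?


Word: "walking"
Morphemes: walk | -ing
Each morpheme carries meaning
= 2 morphemes


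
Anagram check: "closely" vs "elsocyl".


Word 1: "closely" → sorted: cellosy
Word 2: "elsocyl" → sorted: cellosy
Same letters? cellosy == cellosy
Anagram = Yes


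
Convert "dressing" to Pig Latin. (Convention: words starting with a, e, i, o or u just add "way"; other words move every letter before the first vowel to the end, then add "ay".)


Word: "dressing"
Starts with consonant(s) → move to end, add 'ay'
Consonant cluster: "dr"
Pig Latin = "essingdray"


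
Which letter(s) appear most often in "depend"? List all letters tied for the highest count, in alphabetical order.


Word: "depend"
Letter counts:
  'd': 2
  'e': 2
  'n': 1
  'p': 1
Maximum count = 2
Most frequent = 'd', 'e' (2 times each)


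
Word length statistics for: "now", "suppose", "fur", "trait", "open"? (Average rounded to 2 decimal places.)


Lengths: "now"=3, "suppose"=7, "fur"=3, "trait"=5, "open"=4
Sum = 22, Count = 5
Average = 22/5 = 4.40
= avg=4.40, min=3, max=7


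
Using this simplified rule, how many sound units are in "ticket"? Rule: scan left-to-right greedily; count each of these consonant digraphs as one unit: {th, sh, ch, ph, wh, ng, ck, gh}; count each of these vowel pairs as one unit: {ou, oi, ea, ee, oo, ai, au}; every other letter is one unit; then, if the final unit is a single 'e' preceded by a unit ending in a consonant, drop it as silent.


Word: "ticket" (6 letters)
Left-to-right scan:
  [1] 't' (letter)
  [2] 'i' (letter)
  [3] 'ck' (digraph)
  [4] 'e' (letter)
  [5] 't' (letter)
Units from scan: 5
Sound units = 5 units


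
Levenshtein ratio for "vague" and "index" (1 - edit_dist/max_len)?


Word 1: "vague" (length 5)
Word 2: "index" (length 5)
One optimal edit sequence:
  1. substitute 'v' -> 'i'  (+1)
  2. substitute 'a' -> 'n'  (+1)
  3. substitute 'g' -> 'd'  (+1)
  4. substitute 'u' -> 'e'  (+1)
  5. substitute 'e' -> 'x'  (+1)
Edit distance = 5
Max length = max(5, 5) = 5
Similarity = 1 - 5/5
= 0.0000


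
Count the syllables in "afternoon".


Word: "afternoon"
Syllable breakdown: af · ter · noon
Counting: 3 parts
= 3 syllables


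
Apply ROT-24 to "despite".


Word: "despite"
Shift: 24
Each letter → (letter + shift) mod 26:
  'd' (3) + 24 = 1 → 'b'
  'e' (4) + 24 = 2 → 'c'
  's' (18) + 24 = 16 → 'q'
  'p' (15) + 24 = 13 → 'n'
  'i' (8) + 24 = 6 → 'g'
  't' (19) + 24 = 17 → 'r'
  'e' (4) + 24 = 2 → 'c'
Result = "bcqngrc"


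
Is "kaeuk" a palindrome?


Word: "kaeuk"
Reversed: "kueak"
Forward == Backward? kaeuk != kueak
Palindrome = No


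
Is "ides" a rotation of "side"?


Word: "side", Candidate: "ides"
Method: check if candidate is substring of word+word
"sideside" contains "ides"? Yes
Is rotation = Yes


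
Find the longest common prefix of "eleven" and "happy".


Word 1: "eleven"
Word 2: "happy"
Comparing from start:
  Pos 0: 'e' != 'h' (stop)
LCP = "" (length 0)


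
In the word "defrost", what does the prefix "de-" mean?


Prefix: de-
Example: defrost (de- + frost)
Meaning = remove / reverse


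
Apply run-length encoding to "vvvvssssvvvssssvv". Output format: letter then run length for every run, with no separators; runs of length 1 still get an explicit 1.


String: "vvvvssssvvvssssvv"
Scanning for consecutive runs:
  'v' x 4
  's' x 4
  'v' x 3
  's' x 4
  'v' x 2
RLE = "v4s4v3s4v2"


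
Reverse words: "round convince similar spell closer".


Original: "round convince similar spell closer"
Words (1..n): round | convince | similar | spell | closer
Reversed (n..1): closer | spell | similar | convince | round
Result = "closer spell similar convince round"


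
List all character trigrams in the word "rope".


Word: "rope" (length 4)
Number of trigrams = 4 - 3 + 1 = 2
  Position 0: "rop"
  Position 1: "ope"
Trigrams = "rop", "ope"


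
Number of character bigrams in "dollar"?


Word: "dollar" (length 6)
Number of 2-grams = length - 2 + 1 = 6 - 2 + 1
= 5


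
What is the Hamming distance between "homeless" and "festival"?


Comparing character by character (same length = 8):
  Pos 0: 'h' vs 'f' !=
  Pos 1: 'o' vs 'e' !=
  Pos 2: 'm' vs 's' !=
  Pos 3: 'e' vs 't' !=
  Pos 4: 'l' vs 'i' !=
  Pos 5: 'e' vs 'v' !=
  Pos 6: 's' vs 'a' !=
  Pos 7: 's' vs 'l' !=
Hamming distance = 8


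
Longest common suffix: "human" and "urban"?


Word 1: "human"
Word 2: "urban"
Comparing from end:
  Pos -1: 'n' == 'n'
  Pos -2: 'a' == 'a'
  Pos -3: 'm' != 'b' (stop)
LCS = "an" (length 2)


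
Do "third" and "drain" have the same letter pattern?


Pattern of "third": [0, 1, 2, 3, 4]
Pattern of "drain": [0, 1, 2, 3, 4]
Patterns match
Same pattern = Yes


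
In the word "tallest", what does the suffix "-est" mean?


Suffix: -est
Example: tallest (tall + -est)
Meaning = most


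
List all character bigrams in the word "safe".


Word: "safe" (length 4)
Number of bigrams = 4 - 2 + 1 = 3
  Position 0: "sa"
  Position 1: "af"
  Position 2: "fe"
Bigrams = "sa", "af", "fe"


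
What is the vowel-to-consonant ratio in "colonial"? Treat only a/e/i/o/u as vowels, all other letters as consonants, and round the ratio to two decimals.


Word: "colonial"
Vowels (a,e,i,o,u): 4
Consonants: 4
Ratio = 4/4
= 1.00


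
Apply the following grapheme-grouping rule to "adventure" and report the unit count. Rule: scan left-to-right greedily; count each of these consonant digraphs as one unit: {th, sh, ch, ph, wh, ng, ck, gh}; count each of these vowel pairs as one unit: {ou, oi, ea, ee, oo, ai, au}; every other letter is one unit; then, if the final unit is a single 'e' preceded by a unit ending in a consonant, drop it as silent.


Word: "adventure" (9 letters)
Left-to-right scan:
  1. 'a' (letter)
  2. 'd' (letter)
  3. 'v' (letter)
  4. 'e' (letter)
  5. 'n' (letter)
  6. 't' (letter)
  7. 'u' (letter)
  8. 'r' (letter)
  9. 'e' (letter)
Units from scan: 9
Final unit is 'e' after a consonant -> drop as silent (-1)
Sound units = 8 units


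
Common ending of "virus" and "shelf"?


Word 1: "virus"
Word 2: "shelf"
Comparing from end:
  Pos -1: 's' != 'f' (stop)
LCS = "" (length 0)


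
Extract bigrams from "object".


Word: "object" (length 6)
Number of bigrams = 6 - 2 + 1 = 5
  Position 0: "ob"
  Position 1: "bj"
  Position 2: "je"
  Position 3: "ec"
  Position 4: "ct"
Bigrams = "ob", "bj", "je", "ec", "ct"


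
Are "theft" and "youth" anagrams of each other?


Word 1: "theft" → sorted: efhtt
Word 2: "youth" → sorted: hotuy
Same letters? efhtt != hotuy
Anagram = No


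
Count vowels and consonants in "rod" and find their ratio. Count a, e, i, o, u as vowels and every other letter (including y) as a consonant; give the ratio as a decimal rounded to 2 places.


Word: "rod"
Vowels (a,e,i,o,u): 1
Consonants: 2
Ratio = 1/2
= 0.50


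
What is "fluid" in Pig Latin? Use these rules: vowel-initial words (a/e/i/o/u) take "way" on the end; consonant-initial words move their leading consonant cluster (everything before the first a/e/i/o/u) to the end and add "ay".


Word: "fluid"
Starts with consonant(s) → move to end, add 'ay'
Consonant cluster: "fl"
Pig Latin = "uidflay"


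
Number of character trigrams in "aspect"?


Word: "aspect" (length 6)
Number of 3-grams = length - 3 + 1 = 6 - 3 + 1
= 4


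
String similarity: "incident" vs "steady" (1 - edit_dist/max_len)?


Word 1: "incident" (length 8)
Word 2: "steady" (length 6)
One optimal edit sequence:
  1. substitute 'i' -> 's'  (+1)
  2. substitute 'n' -> 't'  (+1)
  3. substitute 'c' -> 'e'  (+1)
  4. substitute 'i' -> 'a'  (+1)
  5. keep 'd'
  6. delete 'e'  (+1)
  7. delete 'n'  (+1)
  8. substitute 't' -> 'y'  (+1)
Edit distance = 7
Max length = max(8, 6) = 8
Similarity = 1 - 7/8
= 0.1250


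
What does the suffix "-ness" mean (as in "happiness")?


Suffix: -ness
Example: happiness (happy + -ness, with a spelling change)
Meaning = state of being


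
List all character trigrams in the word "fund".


Word: "fund" (length 4)
Number of trigrams = 4 - 3 + 1 = 2
  Position 0: "fun"
  Position 1: "und"
Trigrams = "fun", "und"


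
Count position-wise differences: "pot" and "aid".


Comparing character by character (same length = 3):
  Pos 0: 'p' vs 'a' !=
  Pos 1: 'o' vs 'i' !=
  Pos 2: 't' vs 'd' !=
Hamming distance = 3


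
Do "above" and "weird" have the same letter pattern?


Pattern of "above": [0, 1, 2, 3, 4]
Pattern of "weird": [0, 1, 2, 3, 4]
Patterns match
Same pattern = Yes


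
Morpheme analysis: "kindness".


Word: "kindness"
Morphemes: kind + -ness
Each morpheme carries meaning
= 2 morphemes


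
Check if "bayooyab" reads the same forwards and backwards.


Word: "bayooyab"
Reversed: "bayooyab"
Forward == Backward? bayooyab == bayooyab
Palindrome = Yes


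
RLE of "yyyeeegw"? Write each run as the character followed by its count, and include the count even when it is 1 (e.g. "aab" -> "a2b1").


String: "yyyeeegw"
Scanning for consecutive runs:
  'y' x 3
  'e' x 3
  'g' x 1
  'w' x 1
RLE = "y3e3g1w1"


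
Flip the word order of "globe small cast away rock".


Original: "globe small cast away rock"
Words (1..n): globe | small | cast | away | rock
Reversed (n..1): rock | away | cast | small | globe
Result = "rock away cast small globe"


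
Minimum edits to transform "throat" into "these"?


Word 1: "throat" (length 6)
Word 2: "these" (length 5)
One optimal edit sequence (insert/delete/substitute each cost 1):
  1. keep 't'
  2. keep 'h'
  3. delete 'r'  (+1)
  4. substitute 'o' -> 'e'  (+1)
  5. substitute 'a' -> 's'  (+1)
  6. substitute 't' -> 'e'  (+1)
Total edit operations: 4
Edit distance = 4


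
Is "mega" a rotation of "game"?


Word: "game", Candidate: "mega"
Method: check if candidate is substring of word+word
"gamegame" contains "mega"? Yes
Is rotation = Yes


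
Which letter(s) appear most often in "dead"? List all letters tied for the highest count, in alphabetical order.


Word: "dead"
Letter counts:
  'a': 1
  'd': 2
  'e': 1
Maximum count = 2
Most frequent = 'd' (2 times each)


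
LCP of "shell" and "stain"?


Word 1: "shell"
Word 2: "stain"
Comparing from start:
  Pos 0: 's' == 's'
  Pos 1: 'h' != 't' (stop)
LCP = "s" (length 1)


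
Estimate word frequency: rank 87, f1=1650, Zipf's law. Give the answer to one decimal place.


Zipf's law: f(r) = f(1) / r
f(1) = 1650
f(87) = 1650 / 87
= 19.0 occurrences


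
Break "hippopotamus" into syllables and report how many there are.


Word: "hippopotamus"
Syllable breakdown: hip | po | pot | a | mus
Counting: 5 parts
= 5 syllables


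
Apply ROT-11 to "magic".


Word: "magic"
Shift: 11
Each letter → (letter + shift) mod 26:
  'm' (12) + 11 = 23 → 'x'
  'a' (0) + 11 = 11 → 'l'
  'g' (6) + 11 = 17 → 'r'
  'i' (8) + 11 = 19 → 't'
  'c' (2) + 11 = 13 → 'n'
Result = "xlrtn"


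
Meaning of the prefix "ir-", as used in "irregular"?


Prefix: ir-
Example: irregular (ir- + regular)
Meaning = not


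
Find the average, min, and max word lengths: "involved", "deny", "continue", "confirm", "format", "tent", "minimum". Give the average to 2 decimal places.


Lengths: "involved"=8, "deny"=4, "continue"=8, "confirm"=7, "format"=6, "tent"=4, "minimum"=7
Sum = 44, Count = 7
Average = 44/7 = 6.29
= avg=6.29, min=4, max=8


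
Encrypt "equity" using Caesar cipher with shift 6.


Word: "equity"
Shift: 6
Each letter → (letter + shift) mod 26:
  'e' (4) + 6 = 10 → 'k'
  'q' (16) + 6 = 22 → 'w'
  'u' (20) + 6 = 0 → 'a'
  'i' (8) + 6 = 14 → 'o'
  't' (19) + 6 = 25 → 'z'
  'y' (24) + 6 = 4 → 'e'
Result = "kwaoze"


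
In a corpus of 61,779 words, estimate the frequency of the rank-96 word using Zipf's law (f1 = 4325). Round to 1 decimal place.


Zipf's law: f(r) = f(1) / r
f(1) = 4325
f(96) = 4325 / 96
= 45.1 occurrences


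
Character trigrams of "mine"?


Word: "mine" (length 4)
Number of trigrams = 4 - 3 + 1 = 2
  Position 0: "min"
  Position 1: "ine"
Trigrams = "min", "ine"


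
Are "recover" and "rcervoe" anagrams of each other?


Word 1: "recover" → sorted: ceeorrv
Word 2: "rcervoe" → sorted: ceeorrv
Same letters? ceeorrv == ceeorrv
Anagram = Yes


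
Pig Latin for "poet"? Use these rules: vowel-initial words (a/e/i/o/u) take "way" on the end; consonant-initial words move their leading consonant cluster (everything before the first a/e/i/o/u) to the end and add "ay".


Word: "poet"
Starts with consonant(s) → move to end, add 'ay'
Consonant cluster: "p"
Pig Latin = "oetpay"


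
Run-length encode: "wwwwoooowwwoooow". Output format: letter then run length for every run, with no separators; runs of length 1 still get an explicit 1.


String: "wwwwoooowwwoooow"
Scanning for consecutive runs:
  'w' x 4
  'o' x 4
  'w' x 3
  'o' x 4
  'w' x 1
RLE = "w4o4w3o4w1"


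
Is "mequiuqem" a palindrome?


Word: "mequiuqem"
Reversed: "mequiuqem"
Forward == Backward? mequiuqem == mequiuqem
Palindrome = Yes


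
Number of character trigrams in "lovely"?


Word: "lovely" (length 6)
Number of 3-grams = length - 3 + 1 = 6 - 3 + 1
= 4


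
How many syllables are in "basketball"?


Word: "basketball"
Syllable breakdown: bas / ket / ball
Counting: 3 parts
= 3 syllables


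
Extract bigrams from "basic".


Word: "basic" (length 5)
Number of bigrams = 5 - 2 + 1 = 4
  Position 0: "ba"
  Position 1: "as"
  Position 2: "si"
  Position 3: "ic"
Bigrams = "ba", "as", "si", "ic"


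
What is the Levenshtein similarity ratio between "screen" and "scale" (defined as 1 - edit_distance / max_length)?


Word 1: "screen" (length 6)
Word 2: "scale" (length 5)
One optimal edit sequence:
  1. keep 's'
  2. keep 'c'
  3. substitute 'r' -> 'a'  (+1)
  4. substitute 'e' -> 'l'  (+1)
  5. keep 'e'
  6. delete 'n'  (+1)
Edit distance = 3
Max length = max(6, 5) = 6
Similarity = 1 - 3/6
= 0.5000


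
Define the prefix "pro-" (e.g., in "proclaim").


Prefix: pro-
Example: proclaim = pro- + claim
Meaning = forward / in favor of


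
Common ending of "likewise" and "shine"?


Word 1: "likewise"
Word 2: "shine"
Comparing from end:
  Pos -1: 'e' == 'e'
  Pos -2: 's' != 'n' (stop)
LCS = "e" (length 1)


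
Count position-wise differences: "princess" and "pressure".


Comparing character by character (same length = 8):
  Pos 0: 'p' vs 'p' =
  Pos 1: 'r' vs 'r' =
  Pos 2: 'i' vs 'e' !=
  Pos 3: 'n' vs 's' !=
  Pos 4: 'c' vs 's' !=
  Pos 5: 'e' vs 'u' !=
  Pos 6: 's' vs 'r' !=
  Pos 7: 's' vs 'e' !=
Hamming distance = 6


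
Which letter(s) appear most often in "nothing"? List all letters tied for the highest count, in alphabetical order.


Word: "nothing"
Letter counts:
  'g': 1
  'h': 1
  'i': 1
  'n': 2
  'o': 1
  't': 1
Maximum count = 2
Most frequent = 'n' (2 times each)


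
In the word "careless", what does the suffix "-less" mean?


Suffix: -less
As in: careless -> care + -less
Meaning = without


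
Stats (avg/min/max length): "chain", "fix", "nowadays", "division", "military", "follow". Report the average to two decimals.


Lengths: "chain"=5, "fix"=3, "nowadays"=8, "division"=8, "military"=8, "follow"=6
Sum = 38, Count = 6
Average = 38/6 = 6.33
= avg=6.33, min=3, max=8


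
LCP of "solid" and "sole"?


Word 1: "solid"
Word 2: "sole"
Comparing from start:
  Pos 0: 's' == 's'
  Pos 1: 'o' == 'o'
  Pos 2: 'l' == 'l'
  Pos 3: 'i' != 'e' (stop)
LCP = "sol" (length 3)


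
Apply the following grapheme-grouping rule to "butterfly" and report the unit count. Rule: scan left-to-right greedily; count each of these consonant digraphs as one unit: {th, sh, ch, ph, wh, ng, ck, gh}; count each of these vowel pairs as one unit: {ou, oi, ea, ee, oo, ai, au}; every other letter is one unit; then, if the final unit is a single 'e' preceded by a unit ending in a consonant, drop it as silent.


Word: "butterfly" (9 letters)
Left-to-right scan:
  [1] 'b' (letter)
  [2] 'u' (letter)
  [3] 't' (letter)
  [4] 't' (letter)
  [5] 'e' (letter)
  [6] 'r' (letter)
  [7] 'f' (letter)
  [8] 'l' (letter)
  [9] 'y' (letter)
Units from scan: 9
Sound units = 9 units


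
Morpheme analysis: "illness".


Word: "illness"
Morphemes: ill | -ness
Each morpheme carries meaning
= 2 morphemes


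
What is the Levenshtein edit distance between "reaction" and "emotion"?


Word 1: "reaction" (length 8)
Word 2: "emotion" (length 7)
One optimal edit sequence (insert/delete/substitute each cost 1):
  1. delete 'r'  (+1)
  2. keep 'e'
  3. substitute 'a' -> 'm'  (+1)
  4. substitute 'c' -> 'o'  (+1)
  5. keep 't'
  6. keep 'i'
  7. keep 'o'
  8. keep 'n'
Total edit operations: 3
Edit distance = 3


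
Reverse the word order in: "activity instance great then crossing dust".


Original: "activity instance great then crossing dust"
Words (1..n): activity | instance | great | then | crossing | dust
Reversed (n..1): dust | crossing | then | great | instance | activity
Result = "dust crossing then great instance activity"


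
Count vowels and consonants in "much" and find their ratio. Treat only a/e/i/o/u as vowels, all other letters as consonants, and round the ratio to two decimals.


Word: "much"
Vowels (a,e,i,o,u): 1
Consonants: 3
Ratio = 1/3
= 0.33


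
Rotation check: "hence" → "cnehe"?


Word: "hence", Candidate: "cnehe"
Method: check if candidate is substring of word+word
"hencehence" contains "cnehe"? No
Is rotation = No


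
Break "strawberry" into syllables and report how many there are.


Word: "strawberry"
Syllable breakdown: straw-ber-ry
Counting: 3 parts
= 3 syllables


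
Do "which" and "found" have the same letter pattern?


Pattern of "which": [0, 1, 2, 3, 1]
Pattern of "found": [0, 1, 2, 3, 4]
Patterns do not match
Same pattern = No


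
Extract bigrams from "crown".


Word: "crown" (length 5)
Number of bigrams = 5 - 2 + 1 = 4
  Position 0: "cr"
  Position 1: "ro"
  Position 2: "ow"
  Position 3: "wn"
Bigrams = "cr", "ro", "ow", "wn"


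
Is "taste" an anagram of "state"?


Word 1: "state" → sorted: aestt
Word 2: "taste" → sorted: aestt
Same letters? aestt == aestt
Anagram = Yes


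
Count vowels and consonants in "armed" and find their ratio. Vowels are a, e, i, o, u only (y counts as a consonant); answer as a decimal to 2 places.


Word: "armed"
Vowels (a,e,i,o,u): 2
Consonants: 3
Ratio = 2/3
= 0.67


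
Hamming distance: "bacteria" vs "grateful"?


Comparing character by character (same length = 8):
  Pos 0: 'b' vs 'g' !=
  Pos 1: 'a' vs 'r' !=
  Pos 2: 'c' vs 'a' !=
  Pos 3: 't' vs 't' =
  Pos 4: 'e' vs 'e' =
  Pos 5: 'r' vs 'f' !=
  Pos 6: 'i' vs 'u' !=
  Pos 7: 'a' vs 'l' !=
Hamming distance = 6


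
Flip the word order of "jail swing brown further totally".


Original: "jail swing brown further totally"
Words (1..n): jail | swing | brown | further | totally
Reversed (n..1): totally | further | brown | swing | jail
Result = "totally further brown swing jail"


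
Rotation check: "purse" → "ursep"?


Word: "purse", Candidate: "ursep"
Method: check if candidate is substring of word+word
"pursepurse" contains "ursep"? Yes
Is rotation = Yes


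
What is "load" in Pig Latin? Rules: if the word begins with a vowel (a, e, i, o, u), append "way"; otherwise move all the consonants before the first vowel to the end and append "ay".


Word: "load"
Starts with consonant(s) → move to end, add 'ay'
Consonant cluster: "l"
Pig Latin = "oadlay"


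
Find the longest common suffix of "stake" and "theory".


Word 1: "stake"
Word 2: "theory"
Comparing from end:
  Pos -1: 'e' != 'y' (stop)
LCS = "" (length 0)


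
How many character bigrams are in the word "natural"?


Word: "natural" (length 7)
Number of 2-grams = length - 2 + 1 = 7 - 2 + 1
= 6


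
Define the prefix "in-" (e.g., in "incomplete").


Prefix: in-
Example: incomplete = in- + complete
Meaning = not / into


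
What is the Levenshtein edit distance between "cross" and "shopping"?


Word 1: "cross" (length 5)
Word 2: "shopping" (length 8)
One optimal edit sequence (insert/delete/substitute each cost 1):
  1. substitute 'c' -> 's'  (+1)
  2. substitute 'r' -> 'h'  (+1)
  3. keep 'o'
  4. insert 'p'  (+1)
  5. insert 'p'  (+1)
  6. insert 'i'  (+1)
  7. substitute 's' -> 'n'  (+1)
  8. substitute 's' -> 'g'  (+1)
Total edit operations: 7
Edit distance = 7


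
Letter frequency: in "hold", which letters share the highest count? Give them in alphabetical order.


Word: "hold"
Letter counts:
  'd': 1
  'h': 1
  'l': 1
  'o': 1
Maximum count = 1
Most frequent = 'd', 'h', 'l', 'o' (1 time each)


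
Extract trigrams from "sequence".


Word: "sequence" (length 8)
Number of trigrams = 8 - 3 + 1 = 6
  Position 0: "seq"
  Position 1: "equ"
  Position 2: "que"
  Position 3: "uen"
  Position 4: "enc"
  Position 5: "nce"
Trigrams = "seq", "equ", "que", "uen", "enc", "nce"


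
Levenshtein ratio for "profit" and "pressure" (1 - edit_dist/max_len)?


Word 1: "profit" (length 6)
Word 2: "pressure" (length 8)
One optimal edit sequence:
  1. keep 'p'
  2. keep 'r'
  3. insert 'e'  (+1)
  4. insert 's'  (+1)
  5. substitute 'o' -> 's'  (+1)
  6. substitute 'f' -> 'u'  (+1)
  7. substitute 'i' -> 'r'  (+1)
  8. substitute 't' -> 'e'  (+1)
Edit distance = 6
Max length = max(6, 8) = 8
Similarity = 1 - 6/8
= 0.2500


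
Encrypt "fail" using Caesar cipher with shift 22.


Word: "fail"
Shift: 22
Each letter → (letter + shift) mod 26:
  'f' (5) + 22 = 1 → 'b'
  'a' (0) + 22 = 22 → 'w'
  'i' (8) + 22 = 4 → 'e'
  'l' (11) + 22 = 7 → 'h'
Result = "bweh"


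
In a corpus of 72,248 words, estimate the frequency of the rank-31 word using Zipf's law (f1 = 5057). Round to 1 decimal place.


Zipf's law: f(r) = f(1) / r
f(1) = 5057
f(31) = 5057 / 31
= 163.1 occurrences


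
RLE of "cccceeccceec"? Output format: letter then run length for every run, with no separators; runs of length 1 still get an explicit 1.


String: "cccceeccceec"
Scanning for consecutive runs:
  'c' x 4
  'e' x 2
  'c' x 3
  'e' x 2
  'c' x 1
RLE = "c4e2c3e2c1"


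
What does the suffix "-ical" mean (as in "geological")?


Suffix: -ical
Example: geological = geology + -ical, with a spelling change
Meaning = relating to


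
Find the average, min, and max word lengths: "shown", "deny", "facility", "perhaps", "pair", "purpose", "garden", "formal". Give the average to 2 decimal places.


Lengths: "shown"=5, "deny"=4, "facility"=8, "perhaps"=7, "pair"=4, "purpose"=7, "garden"=6, "formal"=6
Sum = 47, Count = 8
Average = 47/8 = 5.88
= avg=5.88, min=4, max=8


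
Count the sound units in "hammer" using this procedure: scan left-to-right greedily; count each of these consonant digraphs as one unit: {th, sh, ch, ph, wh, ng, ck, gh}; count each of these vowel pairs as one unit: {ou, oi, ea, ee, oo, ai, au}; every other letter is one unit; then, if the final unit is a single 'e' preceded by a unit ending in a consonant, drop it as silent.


Word: "hammer" (6 letters)
Left-to-right scan:
  [1] 'h' (letter)
  [2] 'a' (letter)
  [3] 'm' (letter)
  [4] 'm' (letter)
  [5] 'e' (letter)
  [6] 'r' (letter)
Units from scan: 6
Sound units = 6 units


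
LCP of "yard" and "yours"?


Word 1: "yard"
Word 2: "yours"
Comparing from start:
  Pos 0: 'y' == 'y'
  Pos 1: 'a' != 'o' (stop)
LCP = "y" (length 1)


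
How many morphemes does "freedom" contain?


Word: "freedom"
Morphemes: free + -dom
Each morpheme carries meaning
= 2 morphemes


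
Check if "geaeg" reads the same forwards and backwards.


Word: "geaeg"
Reversed: "geaeg"
Forward == Backward? geaeg == geaeg
Palindrome = Yes


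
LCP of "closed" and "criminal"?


Word 1: "closed"
Word 2: "criminal"
Comparing from start:
  Pos 0: 'c' == 'c'
  Pos 1: 'l' != 'r' (stop)
LCP = "c" (length 1)


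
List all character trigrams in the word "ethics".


Word: "ethics" (length 6)
Number of trigrams = 6 - 3 + 1 = 4
  Position 0: "eth"
  Position 1: "thi"
  Position 2: "hic"
  Position 3: "ics"
Trigrams = "eth", "thi", "hic", "ics"


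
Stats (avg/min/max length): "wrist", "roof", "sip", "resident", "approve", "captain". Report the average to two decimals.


Lengths: "wrist"=5, "roof"=4, "sip"=3, "resident"=8, "approve"=7, "captain"=7
Sum = 34, Count = 6
Average = 34/6 = 5.67
= avg=5.67, min=3, max=8


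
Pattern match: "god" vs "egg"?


Pattern of "god": [0, 1, 2]
Pattern of "egg": [0, 1, 1]
Patterns do not match
Same pattern = No


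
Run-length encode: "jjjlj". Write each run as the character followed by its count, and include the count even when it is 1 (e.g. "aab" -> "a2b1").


String: "jjjlj"
Scanning for consecutive runs:
  'j' x 3
  'l' x 1
  'j' x 1
RLE = "j3l1j1"


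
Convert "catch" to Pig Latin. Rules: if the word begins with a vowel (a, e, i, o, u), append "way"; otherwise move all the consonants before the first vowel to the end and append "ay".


Word: "catch"
Starts with consonant(s) → move to end, add 'ay'
Consonant cluster: "c"
Pig Latin = "atchcay"


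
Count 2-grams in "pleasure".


Word: "pleasure" (length 8)
Number of 2-grams = length - 2 + 1 = 8 - 2 + 1
= 7


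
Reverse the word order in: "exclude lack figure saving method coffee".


Original: "exclude lack figure saving method coffee"
Words (1..n): exclude | lack | figure | saving | method | coffee
Reversed (n..1): coffee | method | saving | figure | lack | exclude
Result = "coffee method saving figure lack exclude"


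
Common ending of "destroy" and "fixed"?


Word 1: "destroy"
Word 2: "fixed"
Comparing from end:
  Pos -1: 'y' != 'd' (stop)
LCS = "" (length 0)


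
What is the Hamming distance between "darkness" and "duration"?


Comparing character by character (same length = 8):
  Pos 0: 'd' vs 'd' =
  Pos 1: 'a' vs 'u' !=
  Pos 2: 'r' vs 'r' =
  Pos 3: 'k' vs 'a' !=
  Pos 4: 'n' vs 't' !=
  Pos 5: 'e' vs 'i' !=
  Pos 6: 's' vs 'o' !=
  Pos 7: 's' vs 'n' !=
Hamming distance = 6


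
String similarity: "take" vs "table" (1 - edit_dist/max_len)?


Word 1: "take" (length 4)
Word 2: "table" (length 5)
One optimal edit sequence:
  1. keep 't'
  2. keep 'a'
  3. insert 'b'  (+1)
  4. substitute 'k' -> 'l'  (+1)
  5. keep 'e'
Edit distance = 2
Max length = max(4, 5) = 5
Similarity = 1 - 2/5
= 0.6000


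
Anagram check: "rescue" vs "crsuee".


Word 1: "rescue" → sorted: ceersu
Word 2: "crsuee" → sorted: ceersu
Same letters? ceersu == ceersu
Anagram = Yes


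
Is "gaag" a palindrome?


Word: "gaag"
Reversed: "gaag"
Forward == Backward? gaag == gaag
Palindrome = Yes


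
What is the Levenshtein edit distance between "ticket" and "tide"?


Word 1: "ticket" (length 6)
Word 2: "tide" (length 4)
One optimal edit sequence (insert/delete/substitute each cost 1):
  1. keep 't'
  2. keep 'i'
  3. delete 'c'  (+1)
  4. substitute 'k' -> 'd'  (+1)
  5. keep 'e'
  6. delete 't'  (+1)
Total edit operations: 3
Edit distance = 3


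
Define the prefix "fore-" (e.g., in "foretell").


Prefix: fore-
As in: foretell -> fore- + tell
Meaning = before


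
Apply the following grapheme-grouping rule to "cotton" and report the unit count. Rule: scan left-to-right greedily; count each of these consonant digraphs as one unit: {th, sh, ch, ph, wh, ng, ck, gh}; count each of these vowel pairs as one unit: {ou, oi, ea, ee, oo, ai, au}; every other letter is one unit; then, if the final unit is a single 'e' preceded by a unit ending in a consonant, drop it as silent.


Word: "cotton" (6 letters)
Left-to-right scan:
  (1) 'c' (letter)
  (2) 'o' (letter)
  (3) 't' (letter)
  (4) 't' (letter)
  (5) 'o' (letter)
  (6) 'n' (letter)
Units from scan: 6
Sound units = 6 units


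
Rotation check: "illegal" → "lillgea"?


Word: "illegal", Candidate: "lillgea"
Method: check if candidate is substring of word+word
"illegalillegal" contains "lillgea"? No
Is rotation = No


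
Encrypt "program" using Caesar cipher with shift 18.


Word: "program"
Shift: 18
Each letter → (letter + shift) mod 26:
  'p' (15) + 18 = 7 → 'h'
  'r' (17) + 18 = 9 → 'j'
  'o' (14) + 18 = 6 → 'g'
  'g' (6) + 18 = 24 → 'y'
  'r' (17) + 18 = 9 → 'j'
  'a' (0) + 18 = 18 → 's'
  'm' (12) + 18 = 4 → 'e'
Result = "hjgyjse"


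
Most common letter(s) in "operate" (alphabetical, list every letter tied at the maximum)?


Word: "operate"
Letter counts:
  'a': 1
  'e': 2
  'o': 1
  'p': 1
  'r': 1
  't': 1
Maximum count = 2
Most frequent = 'e' (2 times each)


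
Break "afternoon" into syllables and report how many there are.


Word: "afternoon"
Syllable breakdown: af / ter / noon
Counting: 3 parts
= 3 syllables


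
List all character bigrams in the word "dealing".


Word: "dealing" (length 7)
Number of bigrams = 7 - 2 + 1 = 6
  Position 0: "de"
  Position 1: "ea"
  Position 2: "al"
  Position 3: "li"
  Position 4: "in"
  Position 5: "ng"
Bigrams = "de", "ea", "al", "li", "in", "ng"


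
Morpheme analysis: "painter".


Word: "painter"
Morphemes: paint | -er
Each morpheme carries meaning
= 2 morphemes


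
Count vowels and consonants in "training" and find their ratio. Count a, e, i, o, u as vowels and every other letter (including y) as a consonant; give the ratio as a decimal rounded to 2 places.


Word: "training"
Vowels (a,e,i,o,u): 3
Consonants: 5
Ratio = 3/5
= 0.60


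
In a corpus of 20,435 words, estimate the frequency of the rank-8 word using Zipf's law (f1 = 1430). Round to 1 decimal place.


Zipf's law: f(r) = f(1) / r
f(1) = 1430
f(8) = 1430 / 8
= 178.8 occurrences


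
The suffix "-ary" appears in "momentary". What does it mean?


Suffix: -ary
As in: momentary -> moment + -ary
Meaning = relating to


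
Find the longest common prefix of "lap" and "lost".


Word 1: "lap"
Word 2: "lost"
Comparing from start:
  Pos 0: 'l' == 'l'
  Pos 1: 'a' != 'o' (stop)
LCP = "l" (length 1)


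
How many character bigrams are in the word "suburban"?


Word: "suburban" (length 8)
Number of 2-grams = length - 2 + 1 = 8 - 2 + 1
= 7


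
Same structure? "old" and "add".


Pattern of "old": [0, 1, 2]
Pattern of "add": [0, 1, 1]
Patterns do not match
Same pattern = No


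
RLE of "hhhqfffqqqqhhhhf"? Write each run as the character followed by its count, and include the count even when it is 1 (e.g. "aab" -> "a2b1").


String: "hhhqfffqqqqhhhhf"
Scanning for consecutive runs:
  'h' x 3
  'q' x 1
  'f' x 3
  'q' x 4
  'h' x 4
  'f' x 1
RLE = "h3q1f3q4h4f1"


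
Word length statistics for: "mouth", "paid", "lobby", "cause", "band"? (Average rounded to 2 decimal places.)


Lengths: "mouth"=5, "paid"=4, "lobby"=5, "cause"=5, "band"=4
Sum = 23, Count = 5
Average = 23/5 = 4.60
= avg=4.60, min=4, max=5


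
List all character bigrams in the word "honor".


Word: "honor" (length 5)
Number of bigrams = 5 - 2 + 1 = 4
  Position 0: "ho"
  Position 1: "on"
  Position 2: "no"
  Position 3: "or"
Bigrams = "ho", "on", "no", "or"


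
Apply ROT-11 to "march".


Word: "march"
Shift: 11
Each letter → (letter + shift) mod 26:
  'm' (12) + 11 = 23 → 'x'
  'a' (0) + 11 = 11 → 'l'
  'r' (17) + 11 = 2 → 'c'
  'c' (2) + 11 = 13 → 'n'
  'h' (7) + 11 = 18 → 's'
Result = "xlcns"


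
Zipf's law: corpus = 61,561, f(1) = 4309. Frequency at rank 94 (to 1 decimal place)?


Zipf's law: f(r) = f(1) / r
f(1) = 4309
f(94) = 4309 / 94
= 45.8 occurrences


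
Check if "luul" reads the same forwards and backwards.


Word: "luul"
Reversed: "luul"
Forward == Backward? luul == luul
Palindrome = Yes


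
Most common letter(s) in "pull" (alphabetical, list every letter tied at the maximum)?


Word: "pull"
Letter counts:
  'l': 2
  'p': 1
  'u': 1
Maximum count = 2
Most frequent = 'l' (2 times each)


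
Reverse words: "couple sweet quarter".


Original: "couple sweet quarter"
Words (1..n): couple | sweet | quarter
Reversed (n..1): quarter | sweet | couple
Result = "quarter sweet couple"


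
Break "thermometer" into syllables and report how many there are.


Word: "thermometer"
Syllable breakdown: ther · mom · e · ter
Counting: 4 parts
= 4 syllables
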